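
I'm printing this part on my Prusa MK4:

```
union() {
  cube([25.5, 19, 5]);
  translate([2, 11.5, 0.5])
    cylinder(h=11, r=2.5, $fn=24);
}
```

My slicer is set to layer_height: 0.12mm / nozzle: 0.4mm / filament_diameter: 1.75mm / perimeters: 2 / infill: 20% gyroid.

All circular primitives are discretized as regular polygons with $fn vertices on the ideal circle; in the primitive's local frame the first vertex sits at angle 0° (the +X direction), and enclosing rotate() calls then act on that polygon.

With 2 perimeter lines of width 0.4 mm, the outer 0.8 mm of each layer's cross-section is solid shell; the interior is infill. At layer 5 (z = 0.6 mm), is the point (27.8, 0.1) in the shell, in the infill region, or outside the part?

At z = 0.6 mm: the cube (footprint 25.5×19) is included at this height; the r=2.5 cylinder at (2, 11.5) contributes a regular 24-gon of circumradius 2.5; Merging all regions: the regions partially overlap (shared area 18.43 mm²), so overlapping operands fuse into one piece — 1 connected region. Overall, the cross-section is a single solid region. The nearest boundary edge runs (25.50, 19.00)→(25.50, 0.00); distance from the point to it = 2.30 mm. The point is not inside any of the regions above, so it lies outside the cross-section (2.30 mm from the nearest boundary).

outside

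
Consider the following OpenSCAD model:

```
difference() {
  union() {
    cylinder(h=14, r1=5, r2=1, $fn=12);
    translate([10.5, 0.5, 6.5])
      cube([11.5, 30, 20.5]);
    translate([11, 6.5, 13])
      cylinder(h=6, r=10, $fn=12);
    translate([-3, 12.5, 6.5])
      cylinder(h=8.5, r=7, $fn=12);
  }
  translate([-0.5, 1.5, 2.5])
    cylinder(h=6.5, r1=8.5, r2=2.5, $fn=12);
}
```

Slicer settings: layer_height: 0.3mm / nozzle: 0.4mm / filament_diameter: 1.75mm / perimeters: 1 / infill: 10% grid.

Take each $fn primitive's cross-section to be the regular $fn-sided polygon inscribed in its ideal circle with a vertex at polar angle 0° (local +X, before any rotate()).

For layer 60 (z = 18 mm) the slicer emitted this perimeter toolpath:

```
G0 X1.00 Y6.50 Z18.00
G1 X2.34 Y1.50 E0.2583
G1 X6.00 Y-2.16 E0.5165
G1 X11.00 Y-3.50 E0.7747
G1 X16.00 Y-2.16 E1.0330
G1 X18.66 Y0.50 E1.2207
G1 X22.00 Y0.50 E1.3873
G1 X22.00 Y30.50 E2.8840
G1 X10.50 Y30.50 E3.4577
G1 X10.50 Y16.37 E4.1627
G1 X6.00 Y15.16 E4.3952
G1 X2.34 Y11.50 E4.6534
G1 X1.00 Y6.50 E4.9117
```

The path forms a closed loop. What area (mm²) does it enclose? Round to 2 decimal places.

Apply the shoelace formula to the sequence of (X, Y) vertices; enclosed area = 507.23 mm².

507.23 mm²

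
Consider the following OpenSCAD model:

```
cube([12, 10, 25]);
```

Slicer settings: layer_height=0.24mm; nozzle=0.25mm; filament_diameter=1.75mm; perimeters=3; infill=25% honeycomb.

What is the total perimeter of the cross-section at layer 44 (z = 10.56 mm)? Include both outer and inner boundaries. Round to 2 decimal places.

44.00 mm

At z = 10.56 mm: the cube is present — its section is the full 12×10 rectangle (perimeter 44.00 mm). Overall, the cross-section is a single solid region. Total boundary length (outer) = 44.00 mm.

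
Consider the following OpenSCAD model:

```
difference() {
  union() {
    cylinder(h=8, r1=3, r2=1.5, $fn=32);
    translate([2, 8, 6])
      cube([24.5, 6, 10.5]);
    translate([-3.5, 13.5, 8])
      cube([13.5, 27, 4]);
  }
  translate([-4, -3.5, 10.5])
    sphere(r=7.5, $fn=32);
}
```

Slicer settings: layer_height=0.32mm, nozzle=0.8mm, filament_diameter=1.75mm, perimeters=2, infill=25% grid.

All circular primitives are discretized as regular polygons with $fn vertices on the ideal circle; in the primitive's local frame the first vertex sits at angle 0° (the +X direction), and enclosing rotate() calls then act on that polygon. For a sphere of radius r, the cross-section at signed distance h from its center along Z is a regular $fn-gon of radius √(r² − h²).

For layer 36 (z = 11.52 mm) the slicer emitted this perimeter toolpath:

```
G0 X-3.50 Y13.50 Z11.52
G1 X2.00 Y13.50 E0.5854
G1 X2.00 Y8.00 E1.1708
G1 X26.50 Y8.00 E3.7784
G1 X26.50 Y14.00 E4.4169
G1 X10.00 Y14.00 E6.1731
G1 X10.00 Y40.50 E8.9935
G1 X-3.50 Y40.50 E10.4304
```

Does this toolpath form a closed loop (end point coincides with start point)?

Start point (G0): (-3.50, 13.50). End point (last G1): the path does not return to the start — open.

no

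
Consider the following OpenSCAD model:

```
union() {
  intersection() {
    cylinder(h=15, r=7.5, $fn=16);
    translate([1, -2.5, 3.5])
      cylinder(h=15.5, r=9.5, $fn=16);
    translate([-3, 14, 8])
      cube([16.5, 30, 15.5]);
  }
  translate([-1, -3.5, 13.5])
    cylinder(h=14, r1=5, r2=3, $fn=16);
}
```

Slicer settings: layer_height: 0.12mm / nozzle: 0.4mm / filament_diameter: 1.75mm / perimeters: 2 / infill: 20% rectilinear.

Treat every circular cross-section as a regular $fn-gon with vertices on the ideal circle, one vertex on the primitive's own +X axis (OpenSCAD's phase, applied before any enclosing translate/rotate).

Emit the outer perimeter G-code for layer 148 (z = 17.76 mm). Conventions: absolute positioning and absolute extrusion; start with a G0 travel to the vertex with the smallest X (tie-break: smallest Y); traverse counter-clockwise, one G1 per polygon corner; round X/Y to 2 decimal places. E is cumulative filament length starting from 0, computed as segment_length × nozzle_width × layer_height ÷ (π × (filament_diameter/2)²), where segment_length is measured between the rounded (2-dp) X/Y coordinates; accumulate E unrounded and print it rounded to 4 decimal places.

At z = 17.76 mm: the cylinder does not reach this height (z outside [0, 15]); the r=9.5 cylinder at (1, -2.5) gives a regular 16-gon of circumradius 9.5 (constant along its height); the cube at (-3, 14) (footprint 16.5×30) is included at this height; Keeping only the common overlap: at least one operand is absent at this height, so nothing remains; the cone at (-1, -3.5) (r1=5→r2=3) has section circumradius 4.391 here — a regular 16-gon; Merging all regions: only the cone at (-1, -3.5) is present, so the union is just that shape — 1 connected region. The outline is a single polygon with 16 vertices. Extrusion per mm of travel: 0.4 × 0.12 / (π × 0.875²) = 0.019956. Accumulating E over each segment gives final E = 0.5474.

G0 X-5.39 Y-3.50 Z17.76
G1 X-5.06 Y-5.18 E0.0342
G1 X-4.11 Y-6.61 E0.0684
G1 X-2.68 Y-7.56 E0.1027
G1 X-1.00 Y-7.89 E0.1369
G1 X0.68 Y-7.56 E0.1710
G1 X2.11 Y-6.61 E0.2053
G1 X3.06 Y-5.18 E0.2395
G1 X3.39 Y-3.50 E0.2737
G1 X3.06 Y-1.82 E0.3079
G1 X2.11 Y-0.39 E0.3421
G1 X0.68 Y0.56 E0.3764
G1 X-1.00 Y0.89 E0.4106
G1 X-2.68 Y0.56 E0.4447
G1 X-4.11 Y-0.39 E0.4790
G1 X-5.06 Y-1.82 E0.5133
G1 X-5.39 Y-3.50 E0.5474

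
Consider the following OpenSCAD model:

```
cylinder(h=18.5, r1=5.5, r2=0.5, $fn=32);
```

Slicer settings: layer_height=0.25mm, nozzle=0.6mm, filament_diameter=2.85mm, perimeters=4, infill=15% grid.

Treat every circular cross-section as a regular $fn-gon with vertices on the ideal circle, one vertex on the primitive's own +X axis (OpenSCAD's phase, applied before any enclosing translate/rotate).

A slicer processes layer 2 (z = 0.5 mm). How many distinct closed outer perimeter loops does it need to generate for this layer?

1

At z = 0.5 mm: the cone contributes a regular 32-gon of circumradius 5.365 (interpolated between r1=5.5 and r2=0.5 at t=0.027). The result has 1 disconnected region.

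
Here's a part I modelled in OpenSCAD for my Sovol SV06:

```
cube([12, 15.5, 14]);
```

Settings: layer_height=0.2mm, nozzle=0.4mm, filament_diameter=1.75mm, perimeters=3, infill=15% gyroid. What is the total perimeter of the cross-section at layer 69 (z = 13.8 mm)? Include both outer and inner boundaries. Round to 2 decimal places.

At z = 13.8 mm: the cube (footprint 12×15.5) is included at this height (perimeter 55.00 mm). Overall, the cross-section is a single solid region. Total boundary length (outer) = 55.00 mm.

55.00 mm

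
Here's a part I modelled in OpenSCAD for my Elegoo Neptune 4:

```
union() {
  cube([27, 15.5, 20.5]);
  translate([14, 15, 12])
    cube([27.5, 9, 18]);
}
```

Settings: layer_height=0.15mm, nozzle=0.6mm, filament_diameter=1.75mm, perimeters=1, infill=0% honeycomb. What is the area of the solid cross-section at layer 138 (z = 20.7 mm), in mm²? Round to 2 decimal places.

At z = 20.7 mm: the cube is not intersected at this z (z outside [0, 20.5]); the cube at (14, 15) (footprint 27.5×9) is included at this height (area 247.50 mm²); Merging all regions: only the 27.5×9 cube at (14, 15) is present, so the union is just that shape — area = 247.50 mm². Overall, the cross-section is a single solid region. Net area = 247.50 mm².

247.50 mm²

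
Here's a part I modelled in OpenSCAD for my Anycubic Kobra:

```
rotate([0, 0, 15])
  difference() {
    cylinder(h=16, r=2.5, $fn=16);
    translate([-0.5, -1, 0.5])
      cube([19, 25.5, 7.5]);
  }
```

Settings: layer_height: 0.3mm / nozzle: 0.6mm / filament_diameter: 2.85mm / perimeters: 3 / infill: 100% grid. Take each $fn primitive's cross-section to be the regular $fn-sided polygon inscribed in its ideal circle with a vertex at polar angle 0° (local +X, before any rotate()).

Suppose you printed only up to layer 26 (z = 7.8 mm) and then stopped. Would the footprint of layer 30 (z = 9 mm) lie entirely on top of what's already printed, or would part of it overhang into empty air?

Compare the two slices. At z = 7.8: the r=2.5 cylinder contributes a regular 16-gon of circumradius 2.5 (area = (16/2)·2.500²·sin(360°/16) = 19.13 mm²); the cube at (-0.5, -1) (footprint 19×25.5) is included at this height (area 484.50 mm²); Subtracting the remaining from the first: starting from the r=2.5 cylinder (19.13 mm²), the 19×25.5 cube at (-0.5, -1) partially overlaps it — only the 8.91 mm² overlap (of its 484.50 mm²) is removed, clipping the outline — area = 10.23 mm²; (rotated 15° about Z; rotation is an isometry so areas/perimeters/island counts are preserved). At z = 9: the cylinder: section is a regular 16-gon, circumradius r=2.5 (area = (16/2)·2.500²·sin(360°/16) = 19.13 mm²); the cube at (-0.5, -1) is absent (z outside [0.5, 8]); Subtracting the remaining from the first: none of the subtracted shapes is present at this height, so the r=2.5 cylinder is unchanged — area = 19.13 mm²; (whole slice rotated 15° about Z — lengths, areas and connectivity unchanged). Checking containment: at z = 9 the cross-section extends beyond the z = 7.8 cross-section by about 8.91 mm².

part overhangs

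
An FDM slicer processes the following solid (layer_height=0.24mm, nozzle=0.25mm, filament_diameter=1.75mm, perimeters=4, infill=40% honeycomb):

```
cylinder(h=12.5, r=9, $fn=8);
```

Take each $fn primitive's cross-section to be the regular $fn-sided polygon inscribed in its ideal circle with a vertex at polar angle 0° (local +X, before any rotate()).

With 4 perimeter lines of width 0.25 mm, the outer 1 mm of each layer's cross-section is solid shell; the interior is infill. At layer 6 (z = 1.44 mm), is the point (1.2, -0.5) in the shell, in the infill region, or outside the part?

At z = 1.44 mm: the r=9 cylinder gives a regular 8-gon of circumradius 9 (constant along its height). Overall, the cross-section is a single solid region. The nearest boundary edge runs (6.36, -6.36)→(9.00, 0.00); distance from the point to it = 7.01 mm. The point is inside the cross-section and 7.01 mm from the nearest boundary — more than the 1 mm shell width (4 × 0.25), so it's in the infill interior.

infill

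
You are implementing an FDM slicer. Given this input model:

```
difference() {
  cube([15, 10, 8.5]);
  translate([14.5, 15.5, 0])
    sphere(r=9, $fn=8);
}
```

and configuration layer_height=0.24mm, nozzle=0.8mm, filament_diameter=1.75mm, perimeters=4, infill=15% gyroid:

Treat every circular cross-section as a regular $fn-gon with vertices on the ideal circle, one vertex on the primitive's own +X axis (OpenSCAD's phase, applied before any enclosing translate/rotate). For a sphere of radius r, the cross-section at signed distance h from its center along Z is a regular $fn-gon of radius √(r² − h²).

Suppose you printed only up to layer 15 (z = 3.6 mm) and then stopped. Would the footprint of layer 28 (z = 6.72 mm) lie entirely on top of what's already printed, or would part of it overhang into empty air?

part overhangs

Compare the two slices. At z = 3.6: the cube (footprint 15×10) is included at this height (area 150.00 mm²); the r=9 sphere at (14.5, 15.5) contributes a regular 8-gon of circumradius √(9²−3.6²) = 8.249 (area = (8/2)·8.249²·sin(360°/8) = 192.45 mm²); Subtracting the remaining from the first: starting from the 15×10 cube (150.00 mm²), the r=9 sphere at (14.5, 15.5) partially overlaps it — only the 10.33 mm² overlap (of its 192.45 mm²) is removed, clipping the outline — area = 139.67 mm². At z = 6.72: the 15×10 cube contributes its full rectangle (area 150.00 mm²); the sphere at (14.5, 15.5): section is a regular 8-gon, circumradius = √(r²−h²) = √(9²−6.72²) = 5.987 (area = (8/2)·5.987²·sin(360°/8) = 101.38 mm²); After the difference (first − rest): starting from the 15×10 cube (150.00 mm²), the r=9 sphere at (14.5, 15.5) partially overlaps it — only the 0.48 mm² overlap (of its 101.38 mm²) is removed, clipping the outline — area = 149.52 mm². Checking containment: at z = 6.72 the cross-section extends beyond the z = 3.6 cross-section by about 9.85 mm².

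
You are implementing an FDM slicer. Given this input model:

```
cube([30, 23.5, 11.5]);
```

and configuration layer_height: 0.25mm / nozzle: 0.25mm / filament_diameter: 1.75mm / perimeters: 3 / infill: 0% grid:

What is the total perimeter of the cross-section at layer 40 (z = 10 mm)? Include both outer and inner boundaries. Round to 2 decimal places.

107.00 mm

At z = 10 mm: the 30×23.5 cube contributes its full rectangle (perimeter 107.00 mm). Overall, the cross-section is a single solid region. Total boundary length (outer) = 107.00 mm.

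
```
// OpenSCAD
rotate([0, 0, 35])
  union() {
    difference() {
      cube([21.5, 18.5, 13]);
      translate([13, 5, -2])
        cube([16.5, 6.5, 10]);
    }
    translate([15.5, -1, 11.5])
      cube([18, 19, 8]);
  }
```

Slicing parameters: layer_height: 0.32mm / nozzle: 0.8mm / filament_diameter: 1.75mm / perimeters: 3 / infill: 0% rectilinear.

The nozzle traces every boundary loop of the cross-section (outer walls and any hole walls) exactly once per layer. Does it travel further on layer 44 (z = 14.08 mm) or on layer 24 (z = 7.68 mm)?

layer 24 (z = 7.68 mm)

Layer 44 (z = 14.08): the cube is absent (z outside [0, 13]); the cube at (13, 5) is absent (z outside [-2, 8]); Taking the first minus the rest: the first operand is absent here, so nothing remains; the cube at (15.5, -1) (footprint 18×19) is included at this height (perimeter 74.00 mm); Merging all regions: only the 18×19 cube at (15.5, -1) is present, so the union is just that shape — boundary = 74.00 mm; (whole slice rotated 35° about Z — lengths, areas and connectivity unchanged). So its perimeter = 74.00 mm. Layer 24 (z = 7.68): the cube (footprint 21.5×18.5) is included at this height (perimeter 80.00 mm); the cube at (13, 5) is present — its section is the full 16.5×6.5 rectangle (perimeter 46.00 mm); Taking the first minus the rest: starting from the 21.5×18.5 cube, the 16.5×6.5 cube at (13, 5) partially overlaps it — only the 55.25 mm² overlap (of its 107.25 mm²) is removed, clipping the outline — boundary = 97.00 mm; the cube at (15.5, -1) is not intersected at this z (z outside [11.5, 19.5]); Combining (union): only the result so far is present, so the union is just that shape — boundary = 97.00 mm; (rotated 35° about Z; rotation is an isometry so areas/perimeters/island counts are preserved). So its perimeter = 97.00 mm. Layer 24 is larger (97.00 vs 74.00 mm).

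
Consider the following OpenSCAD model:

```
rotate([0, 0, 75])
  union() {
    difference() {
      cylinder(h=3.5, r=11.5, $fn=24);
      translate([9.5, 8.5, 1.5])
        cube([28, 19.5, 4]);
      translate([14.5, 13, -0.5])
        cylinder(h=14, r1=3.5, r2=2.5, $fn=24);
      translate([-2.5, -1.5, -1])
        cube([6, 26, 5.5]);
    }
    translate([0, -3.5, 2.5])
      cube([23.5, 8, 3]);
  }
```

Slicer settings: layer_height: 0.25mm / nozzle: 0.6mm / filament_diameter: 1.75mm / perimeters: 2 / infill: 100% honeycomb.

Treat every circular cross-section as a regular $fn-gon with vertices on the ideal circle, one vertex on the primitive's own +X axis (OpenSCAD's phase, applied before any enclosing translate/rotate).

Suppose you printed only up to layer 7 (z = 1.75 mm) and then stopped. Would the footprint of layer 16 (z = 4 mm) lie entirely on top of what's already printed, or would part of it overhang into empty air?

Compare the two slices. At z = 1.75: the cylinder: section is a regular 24-gon, circumradius r=11.5 (area = (24/2)·11.500²·sin(360°/24) = 410.75 mm²); the cube at (9.5, 8.5) is present — its section is the full 28×19.5 rectangle (area 546.00 mm²); the cone at (14.5, 13) (r1=3.5→r2=2.5) has section circumradius 3.339 here — a regular 24-gon (area = (24/2)·3.339²·sin(360°/24) = 34.63 mm²); the 6×26 cube at (-2.5, -1.5) contributes its full rectangle (area 156.00 mm²); Subtracting the remaining from the first: starting from the r=11.5 cylinder (410.75 mm²), the 28×19.5 cube at (9.5, 8.5) misses the remaining region (no effect); the cone at (14.5, 13) misses the remaining region (no effect); the 6×26 cube at (-2.5, -1.5) partially overlaps it — only the 76.74 mm² overlap (of its 156.00 mm²) is removed, clipping the outline — area = 334.00 mm²; the cube at (0, -3.5) is absent (z outside [2.5, 5.5]); Combining (union): only the result so far is present, so the union is just that shape — area = 334.00 mm²; (whole slice rotated 75° about Z — lengths, areas and connectivity unchanged). At z = 4: the cylinder is absent (z outside [0, 3.5]); the cube at (9.5, 8.5) is present — its section is the full 28×19.5 rectangle (area 546.00 mm²); the cone at (14.5, 13) contributes a regular 24-gon of circumradius 3.179 (interpolated between r1=3.5 and r2=2.5 at t=0.321) (area = (24/2)·3.179²·sin(360°/24) = 31.38 mm²); the cube at (-2.5, -1.5) is present — its section is the full 6×26 rectangle (area 156.00 mm²); After the difference (first − rest): the first operand is absent here, so nothing remains; the 23.5×8 cube at (0, -3.5) contributes its full rectangle (area 188.00 mm²); Taking the union: only the 23.5×8 cube at (0, -3.5) is present, so the union is just that shape — area = 188.00 mm²; (rotated 75° about Z; rotation is an isometry so areas/perimeters/island counts are preserved). Checking containment: at z = 4 the cross-section extends beyond the z = 1.75 cross-section by about 119.51 mm².

part overhangs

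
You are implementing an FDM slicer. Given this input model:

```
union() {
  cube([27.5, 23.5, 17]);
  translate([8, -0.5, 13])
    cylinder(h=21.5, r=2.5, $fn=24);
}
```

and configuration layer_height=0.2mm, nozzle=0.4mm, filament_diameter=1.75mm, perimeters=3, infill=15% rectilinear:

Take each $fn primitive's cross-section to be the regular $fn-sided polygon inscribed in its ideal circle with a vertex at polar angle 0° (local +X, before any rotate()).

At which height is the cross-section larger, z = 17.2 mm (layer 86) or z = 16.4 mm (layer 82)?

Layer 86 (z = 17.2): the cube is absent (z outside [0, 17]); the r=2.5 cylinder at (8, -0.5) contributes a regular 24-gon of circumradius 2.5 (area = (24/2)·2.500²·sin(360°/24) = 19.41 mm²); Combining (union): only the r=2.5 cylinder at (8, -0.5) is present, so the union is just that shape — area = 19.41 mm². So its area = 19.41 mm². Layer 82 (z = 16.4): the cube (footprint 27.5×23.5) is included at this height (area 646.25 mm²); the r=2.5 cylinder at (8, -0.5) gives a regular 24-gon of circumradius 2.5 (constant along its height) (area = (24/2)·2.500²·sin(360°/24) = 19.41 mm²); Taking the union: the regions partially overlap — summed areas 665.66 mm² minus the doubly-counted overlap 7.24 mm² gives 658.42 mm² — area = 658.42 mm². So its area = 658.42 mm². Layer 82 is larger (658.42 vs 19.41 mm²).

layer 82 (z = 16.4 mm)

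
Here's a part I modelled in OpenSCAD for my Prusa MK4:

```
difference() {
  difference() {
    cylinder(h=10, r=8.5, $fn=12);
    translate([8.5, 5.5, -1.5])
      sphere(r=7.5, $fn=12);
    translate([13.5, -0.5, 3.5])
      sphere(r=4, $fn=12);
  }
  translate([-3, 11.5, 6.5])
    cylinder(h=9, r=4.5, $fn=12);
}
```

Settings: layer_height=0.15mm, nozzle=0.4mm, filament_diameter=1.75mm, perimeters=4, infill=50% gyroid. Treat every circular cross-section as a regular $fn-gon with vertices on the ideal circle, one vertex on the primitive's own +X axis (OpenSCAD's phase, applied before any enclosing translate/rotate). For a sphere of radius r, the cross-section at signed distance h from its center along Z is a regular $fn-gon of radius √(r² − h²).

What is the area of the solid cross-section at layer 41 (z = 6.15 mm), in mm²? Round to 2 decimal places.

At z = 6.15 mm: the cylinder: section is a regular 12-gon, circumradius r=8.5 (area = (12/2)·8.500²·sin(360°/12) = 216.75 mm²); the sphere at (8.5, 5.5) is absent (|z−center|=7.650 > r=7.5); the r=4 sphere at (13.5, -0.5) slices to a regular 12-gon of circumradius 2.996 (√(r²−h²) with h=2.65 from center) (area = (12/2)·2.996²·sin(360°/12) = 26.93 mm²); Taking the first minus the rest: starting from the r=8.5 cylinder (216.75 mm²), the r=4 sphere at (13.5, -0.5) misses the remaining region (no effect) — area = 216.75 mm²; the cylinder at (-3, 11.5) is not intersected at this z (z outside [6.5, 15.5]); Taking the first minus the rest: none of the subtracted shapes is present at this height, so the result so far is unchanged — area = 216.75 mm². Overall, the cross-section is a single solid region. Net area = 216.75 mm².

216.75 mm²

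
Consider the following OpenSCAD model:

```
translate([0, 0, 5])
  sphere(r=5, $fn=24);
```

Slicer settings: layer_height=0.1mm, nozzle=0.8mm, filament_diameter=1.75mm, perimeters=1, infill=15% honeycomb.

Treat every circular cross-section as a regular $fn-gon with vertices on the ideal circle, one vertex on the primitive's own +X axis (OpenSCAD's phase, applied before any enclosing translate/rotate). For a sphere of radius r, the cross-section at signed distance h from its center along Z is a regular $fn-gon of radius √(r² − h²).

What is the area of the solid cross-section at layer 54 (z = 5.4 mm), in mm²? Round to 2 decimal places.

At z = 5.4 mm: the r=5 sphere slices to a regular 24-gon of circumradius 4.984 (√(r²−h²) with h=0.4 from center) (area = (24/2)·4.984²·sin(360°/24) = 77.15 mm²). Overall, the cross-section is a single solid region. Net area = 77.15 mm².

77.15 mm²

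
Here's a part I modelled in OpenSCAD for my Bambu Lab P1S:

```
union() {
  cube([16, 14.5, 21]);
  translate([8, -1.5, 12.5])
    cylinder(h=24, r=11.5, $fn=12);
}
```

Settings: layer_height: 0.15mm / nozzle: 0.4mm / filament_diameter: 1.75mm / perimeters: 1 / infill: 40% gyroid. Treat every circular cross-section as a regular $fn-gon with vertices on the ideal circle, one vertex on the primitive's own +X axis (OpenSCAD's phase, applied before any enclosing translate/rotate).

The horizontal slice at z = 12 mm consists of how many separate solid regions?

At z = 12 mm: the cube (footprint 16×14.5) is included at this height; the cylinder at (8, -1.5) does not reach this height (z outside [12.5, 36.5]); Taking the union: only the 16×14.5 cube is present, so the union is just that shape — 1 connected region. The result has 1 disconnected region.

1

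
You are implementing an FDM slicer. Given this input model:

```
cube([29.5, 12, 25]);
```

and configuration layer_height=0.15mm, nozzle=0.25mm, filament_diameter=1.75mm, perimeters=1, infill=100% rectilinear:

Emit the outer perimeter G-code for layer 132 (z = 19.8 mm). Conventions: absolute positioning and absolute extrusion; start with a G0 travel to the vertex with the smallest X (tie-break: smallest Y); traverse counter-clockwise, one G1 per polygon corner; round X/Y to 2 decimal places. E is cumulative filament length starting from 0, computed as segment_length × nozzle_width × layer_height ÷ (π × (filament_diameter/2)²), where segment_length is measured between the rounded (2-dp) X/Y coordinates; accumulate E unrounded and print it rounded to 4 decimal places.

G0 X0.00 Y0.00 Z19.80
G1 X29.50 Y0.00 E0.4599
G1 X29.50 Y12.00 E0.6470
G1 X0.00 Y12.00 E1.1069
G1 X0.00 Y0.00 E1.2940

At z = 19.8 mm: the 29.5×12 cube contributes its full rectangle. The outline is a single polygon with 4 vertices. Extrusion per mm of travel: 0.25 × 0.15 / (π × 0.875²) = 0.015591. Accumulating E over each segment gives final E = 1.2940.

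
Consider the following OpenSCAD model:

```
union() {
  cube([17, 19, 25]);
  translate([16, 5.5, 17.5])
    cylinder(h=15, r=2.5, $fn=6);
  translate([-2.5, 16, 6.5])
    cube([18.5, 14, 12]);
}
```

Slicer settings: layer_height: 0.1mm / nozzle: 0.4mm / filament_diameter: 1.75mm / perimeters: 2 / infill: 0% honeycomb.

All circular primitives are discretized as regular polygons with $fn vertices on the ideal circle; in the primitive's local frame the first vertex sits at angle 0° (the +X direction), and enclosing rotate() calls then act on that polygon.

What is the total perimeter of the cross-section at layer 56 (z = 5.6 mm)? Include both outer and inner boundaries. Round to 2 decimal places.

72.00 mm

At z = 5.6 mm: the cube (footprint 17×19) is included at this height (perimeter 72.00 mm); the cylinder at (16, 5.5) does not reach this height (z outside [17.5, 32.5]); the cube at (-2.5, 16) is not intersected at this z (z outside [6.5, 18.5]); Merging all regions: only the 17×19 cube is present, so the union is just that shape — boundary = 72.00 mm. Overall, the cross-section is a single solid region. Total boundary length (outer) = 72.00 mm.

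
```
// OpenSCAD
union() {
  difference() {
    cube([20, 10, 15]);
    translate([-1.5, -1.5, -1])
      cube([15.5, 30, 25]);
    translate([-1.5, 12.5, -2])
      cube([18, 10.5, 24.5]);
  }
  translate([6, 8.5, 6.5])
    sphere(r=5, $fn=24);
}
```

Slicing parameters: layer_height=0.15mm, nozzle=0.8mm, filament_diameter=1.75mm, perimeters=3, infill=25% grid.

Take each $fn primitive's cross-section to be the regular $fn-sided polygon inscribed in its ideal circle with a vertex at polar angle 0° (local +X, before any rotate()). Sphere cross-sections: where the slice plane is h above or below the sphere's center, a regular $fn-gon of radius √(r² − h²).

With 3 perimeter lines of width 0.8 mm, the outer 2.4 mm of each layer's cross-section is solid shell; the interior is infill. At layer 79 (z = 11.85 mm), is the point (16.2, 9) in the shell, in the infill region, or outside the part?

At z = 11.85 mm: the 20×10 cube contributes its full rectangle; the 15.5×30 cube at (-1.5, -1.5) contributes its full rectangle; the cube at (-1.5, 12.5) is present — its section is the full 18×10.5 rectangle; Taking the first minus the rest: starting from the 20×10 cube, the 15.5×30 cube at (-1.5, -1.5) partially overlaps it — only the 140.00 mm² overlap (of its 465.00 mm²) is removed, clipping the outline; the 18×10.5 cube at (-1.5, 12.5) misses the remaining region (no effect) — 1 connected region; the sphere at (6, 8.5) is not intersected at this z (|z−center|=5.350 > r=5); Merging all regions: only the result so far is present, so the union is just that shape — 1 connected region. Overall, the cross-section is a single solid region. The nearest boundary edge runs (14.00, 10.00)→(20.00, 10.00); distance from the point to it = 1.00 mm. The point is inside the cross-section, 1.00 mm from the nearest boundary — within the 2.4 mm shell band (3 × 0.8).

shell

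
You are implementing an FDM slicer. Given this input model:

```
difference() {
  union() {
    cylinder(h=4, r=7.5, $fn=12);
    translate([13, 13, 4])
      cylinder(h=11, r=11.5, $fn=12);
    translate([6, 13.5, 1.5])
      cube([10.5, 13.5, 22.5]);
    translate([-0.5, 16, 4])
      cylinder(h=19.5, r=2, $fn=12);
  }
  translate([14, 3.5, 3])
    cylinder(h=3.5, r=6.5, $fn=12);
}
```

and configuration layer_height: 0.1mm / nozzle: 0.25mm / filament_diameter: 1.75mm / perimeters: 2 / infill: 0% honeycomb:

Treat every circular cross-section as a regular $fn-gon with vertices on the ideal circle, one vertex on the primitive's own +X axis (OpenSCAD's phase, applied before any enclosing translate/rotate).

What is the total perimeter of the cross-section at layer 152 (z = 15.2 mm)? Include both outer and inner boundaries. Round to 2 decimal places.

At z = 15.2 mm: the cylinder is absent (z outside [0, 4]); the cylinder at (13, 13) is absent (z outside [4, 15]); the cube at (6, 13.5) is present — its section is the full 10.5×13.5 rectangle (perimeter 48.00 mm); the r=2 cylinder at (-0.5, 16) contributes a regular 12-gon of circumradius 2 (perimeter = 2·12·2.000·sin(180°/12) = 12.42 mm); Taking the union: the 2 present regions are separate (no shared area or edge), so areas and boundary lengths simply add and each stays a separate island — boundary = 60.42 mm; the cylinder at (14, 3.5) is not intersected at this z (z outside [3, 6.5]); Subtracting the remaining from the first: none of the subtracted shapes is present at this height, so that combined region is unchanged — boundary = 60.42 mm. Overall, the cross-section has 2 separate islands. Total boundary length (outer) = 60.42 mm.

60.42 mm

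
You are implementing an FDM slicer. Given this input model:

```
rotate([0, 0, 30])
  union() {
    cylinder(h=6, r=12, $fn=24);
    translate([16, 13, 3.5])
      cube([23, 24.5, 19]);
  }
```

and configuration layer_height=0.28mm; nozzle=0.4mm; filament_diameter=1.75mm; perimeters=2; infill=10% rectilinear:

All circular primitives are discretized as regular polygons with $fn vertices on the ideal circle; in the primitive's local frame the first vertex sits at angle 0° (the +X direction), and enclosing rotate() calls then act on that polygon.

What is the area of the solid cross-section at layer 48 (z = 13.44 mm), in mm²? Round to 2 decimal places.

563.50 mm²

At z = 13.44 mm: the cylinder is absent (z outside [0, 6]); the cube at (16, 13) is present — its section is the full 23×24.5 rectangle (area 563.50 mm²); Taking the union: only the 23×24.5 cube at (16, 13) is present, so the union is just that shape — area = 563.50 mm²; (rotated 30° about Z; rotation is an isometry so areas/perimeters/island counts are preserved). Overall, the cross-section is a single solid region. Net area = 563.50 mm².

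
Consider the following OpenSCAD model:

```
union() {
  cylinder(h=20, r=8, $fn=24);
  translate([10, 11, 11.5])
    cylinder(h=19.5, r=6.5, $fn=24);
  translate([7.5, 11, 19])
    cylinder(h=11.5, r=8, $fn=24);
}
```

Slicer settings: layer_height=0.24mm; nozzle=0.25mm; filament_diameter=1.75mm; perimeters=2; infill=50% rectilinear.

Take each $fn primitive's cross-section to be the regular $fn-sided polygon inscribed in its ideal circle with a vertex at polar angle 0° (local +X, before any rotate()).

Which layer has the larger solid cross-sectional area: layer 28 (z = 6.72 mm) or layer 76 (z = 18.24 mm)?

layer 76 (z = 18.24 mm)

Layer 28 (z = 6.72): the cylinder: section is a regular 24-gon, circumradius r=8 (area = (24/2)·8.000²·sin(360°/24) = 198.77 mm²); the cylinder at (10, 11) does not reach this height (z outside [11.5, 31]); the cylinder at (7.5, 11) is not intersected at this z (z outside [19, 30.5]); Merging all regions: only the r=8 cylinder is present, so the union is just that shape — area = 198.77 mm². So its area = 198.77 mm². Layer 76 (z = 18.24): the r=8 cylinder gives a regular 24-gon of circumradius 8 (constant along its height) (area = (24/2)·8.000²·sin(360°/24) = 198.77 mm²); the cylinder at (10, 11): section is a regular 24-gon, circumradius r=6.5 (area = (24/2)·6.500²·sin(360°/24) = 131.22 mm²); the cylinder at (7.5, 11) does not reach this height (z outside [19, 30.5]); Taking the union: the 2 present regions are separate (no shared area or edge), so areas and boundary lengths simply add and each stays a separate island — area = 329.99 mm². So its area = 329.99 mm². Layer 76 is larger (329.99 vs 198.77 mm²).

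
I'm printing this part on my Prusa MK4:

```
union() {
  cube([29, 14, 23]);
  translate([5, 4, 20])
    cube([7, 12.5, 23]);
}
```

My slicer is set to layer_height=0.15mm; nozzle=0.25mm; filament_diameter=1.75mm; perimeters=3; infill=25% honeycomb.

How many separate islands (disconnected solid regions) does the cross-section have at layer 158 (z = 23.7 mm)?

At z = 23.7 mm: the cube is absent (z outside [0, 23]); the cube at (5, 4) (footprint 7×12.5) is included at this height; Merging all regions: only the 7×12.5 cube at (5, 4) is present, so the union is just that shape — 1 connected region. Overall, the cross-section is a single solid region. Island count = 1.

1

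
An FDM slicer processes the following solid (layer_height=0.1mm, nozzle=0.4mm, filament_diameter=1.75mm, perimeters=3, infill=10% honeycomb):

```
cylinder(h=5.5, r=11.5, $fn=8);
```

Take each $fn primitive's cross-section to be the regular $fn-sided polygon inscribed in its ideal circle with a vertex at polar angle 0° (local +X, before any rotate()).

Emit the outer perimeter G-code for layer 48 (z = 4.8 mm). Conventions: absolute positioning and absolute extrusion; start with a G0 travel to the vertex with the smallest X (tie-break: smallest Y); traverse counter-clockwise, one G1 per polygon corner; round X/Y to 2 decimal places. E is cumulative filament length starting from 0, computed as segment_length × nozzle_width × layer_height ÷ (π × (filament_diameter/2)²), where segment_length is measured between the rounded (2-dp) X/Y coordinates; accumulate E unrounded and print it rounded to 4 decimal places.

At z = 4.8 mm: the r=11.5 cylinder contributes a regular 8-gon of circumradius 11.5. The outline is a single polygon with 8 vertices. Extrusion per mm of travel: 0.4 × 0.1 / (π × 0.875²) = 0.016630. Accumulating E over each segment gives final E = 1.1709.

G0 X-11.50 Y0.00 Z4.80
G1 X-8.13 Y-8.13 E0.1464
G1 X0.00 Y-11.50 E0.2927
G1 X8.13 Y-8.13 E0.4391
G1 X11.50 Y0.00 E0.5854
G1 X8.13 Y8.13 E0.7318
G1 X0.00 Y11.50 E0.8781
G1 X-8.13 Y8.13 E1.0245
G1 X-11.50 Y0.00 E1.1709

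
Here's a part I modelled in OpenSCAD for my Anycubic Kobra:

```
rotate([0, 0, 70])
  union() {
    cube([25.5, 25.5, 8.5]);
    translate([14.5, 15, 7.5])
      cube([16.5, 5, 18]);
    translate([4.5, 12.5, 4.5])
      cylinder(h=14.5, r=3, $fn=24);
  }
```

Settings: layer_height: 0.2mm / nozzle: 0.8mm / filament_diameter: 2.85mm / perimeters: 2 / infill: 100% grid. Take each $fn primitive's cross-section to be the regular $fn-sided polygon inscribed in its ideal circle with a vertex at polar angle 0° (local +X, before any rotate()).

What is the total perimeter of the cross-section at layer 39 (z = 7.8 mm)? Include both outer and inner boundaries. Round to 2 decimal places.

113.00 mm

At z = 7.8 mm: the 25.5×25.5 cube contributes its full rectangle (perimeter 102.00 mm); the 16.5×5 cube at (14.5, 15) contributes its full rectangle (perimeter 43.00 mm); the cylinder at (4.5, 12.5): section is a regular 24-gon, circumradius r=3 (perimeter = 2·24·3.000·sin(180°/24) = 18.80 mm); Combining (union): the regions partially overlap (shared area 82.95 mm²), so the edge portions inside another operand are dropped and the merged outline is re-measured after clipping — boundary = 113.00 mm; (whole slice rotated 70° about Z — lengths, areas and connectivity unchanged). Overall, the cross-section is a single solid region. Total boundary length (outer) = 113.00 mm.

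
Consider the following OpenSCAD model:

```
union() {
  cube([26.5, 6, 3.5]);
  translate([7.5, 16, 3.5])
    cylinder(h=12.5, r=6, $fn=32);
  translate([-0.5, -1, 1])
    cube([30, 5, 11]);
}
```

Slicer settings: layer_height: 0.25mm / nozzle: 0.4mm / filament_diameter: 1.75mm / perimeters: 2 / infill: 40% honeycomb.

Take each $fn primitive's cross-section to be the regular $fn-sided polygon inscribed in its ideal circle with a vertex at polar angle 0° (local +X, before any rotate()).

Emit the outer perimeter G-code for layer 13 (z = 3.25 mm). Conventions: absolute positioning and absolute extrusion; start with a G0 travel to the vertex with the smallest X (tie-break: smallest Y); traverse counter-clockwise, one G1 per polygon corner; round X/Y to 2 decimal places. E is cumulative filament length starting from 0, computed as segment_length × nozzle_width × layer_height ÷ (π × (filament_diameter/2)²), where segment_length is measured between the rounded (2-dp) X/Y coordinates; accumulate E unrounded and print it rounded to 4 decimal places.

G0 X-0.50 Y-1.00 Z3.25
G1 X29.50 Y-1.00 E1.2473
G1 X29.50 Y4.00 E1.4551
G1 X26.50 Y4.00 E1.5799
G1 X26.50 Y6.00 E1.6630
G1 X0.00 Y6.00 E2.7647
G1 X0.00 Y4.00 E2.8479
G1 X-0.50 Y4.00 E2.8687
G1 X-0.50 Y-1.00 E3.0766

At z = 3.25 mm: the cube is present — its section is the full 26.5×6 rectangle; the cylinder at (7.5, 16) does not reach this height (z outside [3.5, 16]); the cube at (-0.5, -1) is present — its section is the full 30×5 rectangle; Taking the union: the regions partially overlap (shared area 106.00 mm²), so overlapping operands fuse into one piece — 1 connected region. The outline is a single polygon with 8 vertices. Extrusion per mm of travel: 0.4 × 0.25 / (π × 0.875²) = 0.041575. Accumulating E over each segment gives final E = 3.0766.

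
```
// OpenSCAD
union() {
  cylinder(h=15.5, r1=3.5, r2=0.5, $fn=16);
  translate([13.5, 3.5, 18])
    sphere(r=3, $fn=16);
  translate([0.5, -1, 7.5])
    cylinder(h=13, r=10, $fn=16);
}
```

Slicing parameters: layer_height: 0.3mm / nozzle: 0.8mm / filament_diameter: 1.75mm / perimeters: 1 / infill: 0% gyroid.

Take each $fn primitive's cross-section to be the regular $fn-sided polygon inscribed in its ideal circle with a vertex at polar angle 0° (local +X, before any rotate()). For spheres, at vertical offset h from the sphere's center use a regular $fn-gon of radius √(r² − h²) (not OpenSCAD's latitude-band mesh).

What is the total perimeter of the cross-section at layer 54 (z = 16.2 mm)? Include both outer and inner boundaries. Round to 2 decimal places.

At z = 16.2 mm: the cone is absent (z outside [0, 15.5]); the sphere at (13.5, 3.5): section is a regular 16-gon, circumradius = √(r²−h²) = √(3²−1.8²) = 2.400 (perimeter = 2·16·2.400·sin(180°/16) = 14.98 mm); the r=10 cylinder at (0.5, -1) gives a regular 16-gon of circumradius 10 (constant along its height) (perimeter = 2·16·10.000·sin(180°/16) = 62.43 mm); Taking the union: the 2 present regions are separate (no shared area or edge), so areas and boundary lengths simply add and each stays a separate island — boundary = 77.41 mm. Overall, the cross-section has 2 separate islands. Total boundary length (outer) = 77.41 mm.

77.41 mm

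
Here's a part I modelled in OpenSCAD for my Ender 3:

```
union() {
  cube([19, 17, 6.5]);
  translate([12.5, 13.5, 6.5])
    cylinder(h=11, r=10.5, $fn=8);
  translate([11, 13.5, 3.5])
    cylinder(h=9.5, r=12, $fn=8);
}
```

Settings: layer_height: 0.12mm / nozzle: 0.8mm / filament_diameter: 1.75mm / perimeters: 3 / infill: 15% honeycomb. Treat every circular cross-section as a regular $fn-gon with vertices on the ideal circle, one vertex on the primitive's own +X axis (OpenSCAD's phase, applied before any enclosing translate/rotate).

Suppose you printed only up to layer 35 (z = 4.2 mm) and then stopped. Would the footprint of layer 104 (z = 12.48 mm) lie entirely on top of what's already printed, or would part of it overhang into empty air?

entirely on top

Compare the two slices. At z = 4.2: the cube is present — its section is the full 19×17 rectangle (area 323.00 mm²); the cylinder at (12.5, 13.5) is not intersected at this z (z outside [6.5, 17.5]); the r=12 cylinder at (11, 13.5) gives a regular 8-gon of circumradius 12 (constant along its height) (area = (8/2)·12.000²·sin(360°/8) = 407.29 mm²); Combining (union): the regions partially overlap — summed areas 730.29 mm² minus the doubly-counted overlap 249.62 mm² gives 480.68 mm² — area = 480.68 mm². At z = 12.48: the cube is not intersected at this z (z outside [0, 6.5]); the r=10.5 cylinder at (12.5, 13.5) gives a regular 8-gon of circumradius 10.5 (constant along its height) (area = (8/2)·10.500²·sin(360°/8) = 311.83 mm²); the cylinder at (11, 13.5): section is a regular 8-gon, circumradius r=12 (area = (8/2)·12.000²·sin(360°/8) = 407.29 mm²); Combining (union): the r=10.5 cylinder at (12.5, 13.5) lies entirely inside the r=12 cylinder at (11, 13.5), so the union is just the r=12 cylinder at (11, 13.5) — area = 407.29 mm². Checking containment: the cross-section at z = 12.48 is a subset of the cross-section at z = 4.2.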